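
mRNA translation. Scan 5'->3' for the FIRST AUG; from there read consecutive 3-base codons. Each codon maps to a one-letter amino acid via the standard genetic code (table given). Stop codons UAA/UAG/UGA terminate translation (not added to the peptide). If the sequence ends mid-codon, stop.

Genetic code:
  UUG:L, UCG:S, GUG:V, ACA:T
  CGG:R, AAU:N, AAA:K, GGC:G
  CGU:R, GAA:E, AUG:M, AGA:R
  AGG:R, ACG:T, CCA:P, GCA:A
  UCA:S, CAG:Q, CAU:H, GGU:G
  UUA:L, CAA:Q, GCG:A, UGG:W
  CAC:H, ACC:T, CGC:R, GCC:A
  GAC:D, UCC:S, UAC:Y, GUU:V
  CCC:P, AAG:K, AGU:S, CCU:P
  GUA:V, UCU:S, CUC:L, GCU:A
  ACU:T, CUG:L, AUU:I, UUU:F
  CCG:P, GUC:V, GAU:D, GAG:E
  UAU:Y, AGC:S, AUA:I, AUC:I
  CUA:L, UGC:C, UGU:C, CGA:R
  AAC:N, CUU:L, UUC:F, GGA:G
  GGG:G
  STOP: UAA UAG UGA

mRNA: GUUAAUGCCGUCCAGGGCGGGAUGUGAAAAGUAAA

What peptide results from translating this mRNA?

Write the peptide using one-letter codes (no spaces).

start AUG at pos 4
pos 4: AUG -> M; peptide=M
pos 7: CCG -> P; peptide=MP
pos 10: UCC -> S; peptide=MPS
pos 13: AGG -> R; peptide=MPSR
pos 16: GCG -> A; peptide=MPSRA
pos 19: GGA -> G; peptide=MPSRAG
pos 22: UGU -> C; peptide=MPSRAGC
pos 25: GAA -> E; peptide=MPSRAGCE
pos 28: AAG -> K; peptide=MPSRAGCEK
pos 31: UAA -> STOP

Answer: MPSRAGCEK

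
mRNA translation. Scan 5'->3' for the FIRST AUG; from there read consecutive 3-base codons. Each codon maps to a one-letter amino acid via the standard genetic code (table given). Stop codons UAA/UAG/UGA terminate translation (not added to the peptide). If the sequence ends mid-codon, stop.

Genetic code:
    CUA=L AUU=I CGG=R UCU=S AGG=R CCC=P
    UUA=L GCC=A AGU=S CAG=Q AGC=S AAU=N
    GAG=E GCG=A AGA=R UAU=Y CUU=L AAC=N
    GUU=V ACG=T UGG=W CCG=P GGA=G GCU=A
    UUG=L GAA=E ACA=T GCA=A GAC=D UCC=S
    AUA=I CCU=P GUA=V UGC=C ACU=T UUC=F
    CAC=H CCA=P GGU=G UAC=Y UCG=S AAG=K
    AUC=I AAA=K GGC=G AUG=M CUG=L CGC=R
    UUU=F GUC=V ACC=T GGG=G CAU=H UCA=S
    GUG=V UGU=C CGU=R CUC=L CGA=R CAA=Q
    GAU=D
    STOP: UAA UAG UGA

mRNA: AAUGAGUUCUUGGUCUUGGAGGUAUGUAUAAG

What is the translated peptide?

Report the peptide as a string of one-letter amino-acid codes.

Answer: MSSWSWRYV

Derivation:
start AUG at pos 1
pos 1: AUG -> M; peptide=M
pos 4: AGU -> S; peptide=MS
pos 7: UCU -> S; peptide=MSS
pos 10: UGG -> W; peptide=MSSW
pos 13: UCU -> S; peptide=MSSWS
pos 16: UGG -> W; peptide=MSSWSW
pos 19: AGG -> R; peptide=MSSWSWR
pos 22: UAU -> Y; peptide=MSSWSWRY
pos 25: GUA -> V; peptide=MSSWSWRYV
pos 28: UAA -> STOP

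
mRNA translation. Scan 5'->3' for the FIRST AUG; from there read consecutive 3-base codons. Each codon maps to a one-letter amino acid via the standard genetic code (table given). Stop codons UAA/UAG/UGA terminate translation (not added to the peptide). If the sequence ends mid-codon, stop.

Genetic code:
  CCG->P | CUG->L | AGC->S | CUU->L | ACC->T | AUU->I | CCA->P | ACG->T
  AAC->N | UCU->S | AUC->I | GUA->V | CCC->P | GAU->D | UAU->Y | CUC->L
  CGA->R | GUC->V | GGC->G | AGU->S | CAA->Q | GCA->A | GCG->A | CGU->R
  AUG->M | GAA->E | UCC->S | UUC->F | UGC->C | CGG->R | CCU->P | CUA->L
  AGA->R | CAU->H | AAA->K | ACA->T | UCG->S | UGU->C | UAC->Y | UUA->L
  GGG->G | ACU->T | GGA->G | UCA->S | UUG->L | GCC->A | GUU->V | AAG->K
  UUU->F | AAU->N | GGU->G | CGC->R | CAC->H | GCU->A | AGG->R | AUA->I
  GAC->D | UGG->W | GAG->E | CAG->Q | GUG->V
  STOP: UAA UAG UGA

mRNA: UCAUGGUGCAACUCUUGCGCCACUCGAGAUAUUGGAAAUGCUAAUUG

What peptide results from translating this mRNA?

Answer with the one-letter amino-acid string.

start AUG at pos 2
pos 2: AUG -> M; peptide=M
pos 5: GUG -> V; peptide=MV
pos 8: CAA -> Q; peptide=MVQ
pos 11: CUC -> L; peptide=MVQL
pos 14: UUG -> L; peptide=MVQLL
pos 17: CGC -> R; peptide=MVQLLR
pos 20: CAC -> H; peptide=MVQLLRH
pos 23: UCG -> S; peptide=MVQLLRHS
pos 26: AGA -> R; peptide=MVQLLRHSR
pos 29: UAU -> Y; peptide=MVQLLRHSRY
pos 32: UGG -> W; peptide=MVQLLRHSRYW
pos 35: AAA -> K; peptide=MVQLLRHSRYWK
pos 38: UGC -> C; peptide=MVQLLRHSRYWKC
pos 41: UAA -> STOP

Answer: MVQLLRHSRYWKC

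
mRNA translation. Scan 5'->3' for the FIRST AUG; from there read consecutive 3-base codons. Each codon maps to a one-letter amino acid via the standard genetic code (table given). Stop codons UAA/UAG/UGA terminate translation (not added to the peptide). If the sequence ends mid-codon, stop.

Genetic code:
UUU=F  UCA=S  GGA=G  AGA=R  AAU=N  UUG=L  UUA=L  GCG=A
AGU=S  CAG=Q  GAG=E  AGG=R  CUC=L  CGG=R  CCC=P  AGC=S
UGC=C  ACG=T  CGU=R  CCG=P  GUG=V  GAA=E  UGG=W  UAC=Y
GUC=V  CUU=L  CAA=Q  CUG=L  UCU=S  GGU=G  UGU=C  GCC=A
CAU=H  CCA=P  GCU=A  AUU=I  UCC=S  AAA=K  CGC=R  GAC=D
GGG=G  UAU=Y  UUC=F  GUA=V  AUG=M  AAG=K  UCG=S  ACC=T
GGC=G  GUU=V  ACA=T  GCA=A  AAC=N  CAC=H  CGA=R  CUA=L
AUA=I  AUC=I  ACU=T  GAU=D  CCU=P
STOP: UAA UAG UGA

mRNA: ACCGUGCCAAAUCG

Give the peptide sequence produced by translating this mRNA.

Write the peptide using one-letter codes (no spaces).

no AUG start codon found

Answer: (empty: no AUG start codon)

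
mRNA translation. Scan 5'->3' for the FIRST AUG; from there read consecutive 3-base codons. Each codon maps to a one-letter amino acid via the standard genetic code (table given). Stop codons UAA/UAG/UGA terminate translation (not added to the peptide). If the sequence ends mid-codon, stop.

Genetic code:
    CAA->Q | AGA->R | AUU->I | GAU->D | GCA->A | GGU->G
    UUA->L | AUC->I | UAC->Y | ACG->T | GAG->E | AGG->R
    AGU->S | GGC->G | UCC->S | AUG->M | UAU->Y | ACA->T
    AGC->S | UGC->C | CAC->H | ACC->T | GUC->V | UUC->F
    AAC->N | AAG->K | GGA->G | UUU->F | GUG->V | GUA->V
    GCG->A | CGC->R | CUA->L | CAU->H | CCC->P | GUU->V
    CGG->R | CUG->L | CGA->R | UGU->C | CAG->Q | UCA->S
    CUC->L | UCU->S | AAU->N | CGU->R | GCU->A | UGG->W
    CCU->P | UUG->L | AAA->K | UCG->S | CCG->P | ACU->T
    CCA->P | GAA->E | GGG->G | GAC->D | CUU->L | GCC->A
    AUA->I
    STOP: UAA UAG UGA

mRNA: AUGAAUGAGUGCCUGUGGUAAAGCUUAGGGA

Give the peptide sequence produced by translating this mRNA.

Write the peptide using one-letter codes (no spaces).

start AUG at pos 0
pos 0: AUG -> M; peptide=M
pos 3: AAU -> N; peptide=MN
pos 6: GAG -> E; peptide=MNE
pos 9: UGC -> C; peptide=MNEC
pos 12: CUG -> L; peptide=MNECL
pos 15: UGG -> W; peptide=MNECLW
pos 18: UAA -> STOP

Answer: MNECLW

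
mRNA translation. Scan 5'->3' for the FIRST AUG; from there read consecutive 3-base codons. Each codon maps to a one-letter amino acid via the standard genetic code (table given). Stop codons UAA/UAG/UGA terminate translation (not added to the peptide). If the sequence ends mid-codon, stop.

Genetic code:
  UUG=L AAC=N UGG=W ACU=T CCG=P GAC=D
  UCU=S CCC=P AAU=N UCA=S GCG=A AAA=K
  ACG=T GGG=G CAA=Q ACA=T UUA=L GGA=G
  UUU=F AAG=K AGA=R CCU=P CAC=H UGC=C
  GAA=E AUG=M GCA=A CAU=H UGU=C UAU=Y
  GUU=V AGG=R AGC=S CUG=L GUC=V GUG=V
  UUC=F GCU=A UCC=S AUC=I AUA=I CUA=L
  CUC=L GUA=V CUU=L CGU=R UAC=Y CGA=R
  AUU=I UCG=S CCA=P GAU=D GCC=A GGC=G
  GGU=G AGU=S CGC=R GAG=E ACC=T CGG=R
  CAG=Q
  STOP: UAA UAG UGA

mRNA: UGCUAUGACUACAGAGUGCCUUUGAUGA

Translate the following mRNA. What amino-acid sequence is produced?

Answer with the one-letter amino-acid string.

Answer: MTTECL

Derivation:
start AUG at pos 4
pos 4: AUG -> M; peptide=M
pos 7: ACU -> T; peptide=MT
pos 10: ACA -> T; peptide=MTT
pos 13: GAG -> E; peptide=MTTE
pos 16: UGC -> C; peptide=MTTEC
pos 19: CUU -> L; peptide=MTTECL
pos 22: UGA -> STOP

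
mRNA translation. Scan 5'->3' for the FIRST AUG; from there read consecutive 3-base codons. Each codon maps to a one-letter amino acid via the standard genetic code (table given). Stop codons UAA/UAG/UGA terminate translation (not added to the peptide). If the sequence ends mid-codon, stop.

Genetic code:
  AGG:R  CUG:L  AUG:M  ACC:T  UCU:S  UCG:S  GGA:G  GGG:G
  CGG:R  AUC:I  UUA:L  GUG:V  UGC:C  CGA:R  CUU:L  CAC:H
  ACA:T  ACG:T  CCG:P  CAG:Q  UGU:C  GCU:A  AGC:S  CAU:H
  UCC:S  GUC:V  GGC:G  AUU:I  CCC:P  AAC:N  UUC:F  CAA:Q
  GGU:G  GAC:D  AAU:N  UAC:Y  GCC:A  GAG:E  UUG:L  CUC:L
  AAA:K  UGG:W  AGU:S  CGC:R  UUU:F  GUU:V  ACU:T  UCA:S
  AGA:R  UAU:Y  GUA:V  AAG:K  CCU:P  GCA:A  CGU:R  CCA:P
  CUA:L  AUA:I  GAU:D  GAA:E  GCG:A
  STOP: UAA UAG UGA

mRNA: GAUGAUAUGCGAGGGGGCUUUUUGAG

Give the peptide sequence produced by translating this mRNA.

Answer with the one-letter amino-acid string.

start AUG at pos 1
pos 1: AUG -> M; peptide=M
pos 4: AUA -> I; peptide=MI
pos 7: UGC -> C; peptide=MIC
pos 10: GAG -> E; peptide=MICE
pos 13: GGG -> G; peptide=MICEG
pos 16: GCU -> A; peptide=MICEGA
pos 19: UUU -> F; peptide=MICEGAF
pos 22: UGA -> STOP

Answer: MICEGAF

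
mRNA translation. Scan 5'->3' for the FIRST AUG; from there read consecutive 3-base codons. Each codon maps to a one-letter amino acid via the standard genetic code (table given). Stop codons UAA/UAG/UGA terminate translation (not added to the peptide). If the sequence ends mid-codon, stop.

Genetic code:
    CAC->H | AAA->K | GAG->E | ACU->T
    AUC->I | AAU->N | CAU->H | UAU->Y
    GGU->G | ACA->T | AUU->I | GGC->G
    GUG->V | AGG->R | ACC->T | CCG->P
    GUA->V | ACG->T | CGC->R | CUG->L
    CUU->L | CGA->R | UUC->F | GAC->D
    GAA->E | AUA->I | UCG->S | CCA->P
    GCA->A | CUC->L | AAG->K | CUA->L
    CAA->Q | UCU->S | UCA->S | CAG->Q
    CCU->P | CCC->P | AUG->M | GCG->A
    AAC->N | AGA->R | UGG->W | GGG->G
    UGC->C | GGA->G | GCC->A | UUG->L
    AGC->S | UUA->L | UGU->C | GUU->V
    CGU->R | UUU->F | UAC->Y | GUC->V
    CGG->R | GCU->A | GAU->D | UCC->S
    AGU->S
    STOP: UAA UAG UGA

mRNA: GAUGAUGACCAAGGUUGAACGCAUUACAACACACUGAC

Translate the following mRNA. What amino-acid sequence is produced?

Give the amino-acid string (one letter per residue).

start AUG at pos 1
pos 1: AUG -> M; peptide=M
pos 4: AUG -> M; peptide=MM
pos 7: ACC -> T; peptide=MMT
pos 10: AAG -> K; peptide=MMTK
pos 13: GUU -> V; peptide=MMTKV
pos 16: GAA -> E; peptide=MMTKVE
pos 19: CGC -> R; peptide=MMTKVER
pos 22: AUU -> I; peptide=MMTKVERI
pos 25: ACA -> T; peptide=MMTKVERIT
pos 28: ACA -> T; peptide=MMTKVERITT
pos 31: CAC -> H; peptide=MMTKVERITTH
pos 34: UGA -> STOP

Answer: MMTKVERITTH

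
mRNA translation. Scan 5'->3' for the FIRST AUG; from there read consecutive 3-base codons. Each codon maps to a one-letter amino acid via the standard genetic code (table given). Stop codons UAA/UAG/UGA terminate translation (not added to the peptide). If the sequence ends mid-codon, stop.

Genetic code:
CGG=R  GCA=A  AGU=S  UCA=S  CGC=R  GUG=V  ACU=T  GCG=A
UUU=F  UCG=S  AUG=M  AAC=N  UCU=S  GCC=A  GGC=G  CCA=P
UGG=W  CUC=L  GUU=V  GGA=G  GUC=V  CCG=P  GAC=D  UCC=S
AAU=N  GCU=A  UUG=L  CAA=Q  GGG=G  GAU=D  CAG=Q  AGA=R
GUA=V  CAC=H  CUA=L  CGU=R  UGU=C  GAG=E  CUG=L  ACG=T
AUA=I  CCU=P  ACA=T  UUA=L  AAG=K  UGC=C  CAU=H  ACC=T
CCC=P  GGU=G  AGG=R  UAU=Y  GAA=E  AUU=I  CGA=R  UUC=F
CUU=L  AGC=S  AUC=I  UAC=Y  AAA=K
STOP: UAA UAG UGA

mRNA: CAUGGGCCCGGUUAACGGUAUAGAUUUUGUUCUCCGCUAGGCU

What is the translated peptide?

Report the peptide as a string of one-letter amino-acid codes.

start AUG at pos 1
pos 1: AUG -> M; peptide=M
pos 4: GGC -> G; peptide=MG
pos 7: CCG -> P; peptide=MGP
pos 10: GUU -> V; peptide=MGPV
pos 13: AAC -> N; peptide=MGPVN
pos 16: GGU -> G; peptide=MGPVNG
pos 19: AUA -> I; peptide=MGPVNGI
pos 22: GAU -> D; peptide=MGPVNGID
pos 25: UUU -> F; peptide=MGPVNGIDF
pos 28: GUU -> V; peptide=MGPVNGIDFV
pos 31: CUC -> L; peptide=MGPVNGIDFVL
pos 34: CGC -> R; peptide=MGPVNGIDFVLR
pos 37: UAG -> STOP

Answer: MGPVNGIDFVLR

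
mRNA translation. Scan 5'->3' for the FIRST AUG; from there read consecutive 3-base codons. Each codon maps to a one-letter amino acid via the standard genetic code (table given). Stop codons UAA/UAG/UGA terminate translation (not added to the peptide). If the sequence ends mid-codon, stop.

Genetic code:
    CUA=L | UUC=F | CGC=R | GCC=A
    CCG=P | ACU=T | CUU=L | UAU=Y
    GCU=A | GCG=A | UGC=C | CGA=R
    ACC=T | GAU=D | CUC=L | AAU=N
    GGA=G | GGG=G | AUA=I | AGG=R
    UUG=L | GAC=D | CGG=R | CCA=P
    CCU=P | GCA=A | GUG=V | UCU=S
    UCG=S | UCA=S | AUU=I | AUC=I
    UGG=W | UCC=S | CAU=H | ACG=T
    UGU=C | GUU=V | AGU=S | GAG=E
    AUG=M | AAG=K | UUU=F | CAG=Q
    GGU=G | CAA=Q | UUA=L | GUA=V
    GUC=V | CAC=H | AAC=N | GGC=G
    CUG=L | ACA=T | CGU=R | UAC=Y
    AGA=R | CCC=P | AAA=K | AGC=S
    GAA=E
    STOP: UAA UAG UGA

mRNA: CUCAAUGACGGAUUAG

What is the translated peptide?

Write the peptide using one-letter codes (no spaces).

start AUG at pos 4
pos 4: AUG -> M; peptide=M
pos 7: ACG -> T; peptide=MT
pos 10: GAU -> D; peptide=MTD
pos 13: UAG -> STOP

Answer: MTD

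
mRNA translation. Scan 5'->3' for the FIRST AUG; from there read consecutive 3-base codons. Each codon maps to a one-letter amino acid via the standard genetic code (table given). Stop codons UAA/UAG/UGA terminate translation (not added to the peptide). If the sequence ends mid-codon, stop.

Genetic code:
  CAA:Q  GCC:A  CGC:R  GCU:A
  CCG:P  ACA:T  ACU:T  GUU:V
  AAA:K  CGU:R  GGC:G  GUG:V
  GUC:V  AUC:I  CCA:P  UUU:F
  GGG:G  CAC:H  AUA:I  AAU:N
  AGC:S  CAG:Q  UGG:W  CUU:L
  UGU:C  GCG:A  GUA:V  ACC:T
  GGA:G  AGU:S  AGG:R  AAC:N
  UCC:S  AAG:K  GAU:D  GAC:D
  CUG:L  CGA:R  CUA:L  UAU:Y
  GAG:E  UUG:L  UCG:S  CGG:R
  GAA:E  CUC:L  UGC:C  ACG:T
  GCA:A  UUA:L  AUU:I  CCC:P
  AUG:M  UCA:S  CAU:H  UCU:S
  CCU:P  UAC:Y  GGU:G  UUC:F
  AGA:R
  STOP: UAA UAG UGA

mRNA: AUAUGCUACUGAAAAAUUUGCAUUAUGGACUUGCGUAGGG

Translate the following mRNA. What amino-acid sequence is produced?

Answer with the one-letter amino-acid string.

start AUG at pos 2
pos 2: AUG -> M; peptide=M
pos 5: CUA -> L; peptide=ML
pos 8: CUG -> L; peptide=MLL
pos 11: AAA -> K; peptide=MLLK
pos 14: AAU -> N; peptide=MLLKN
pos 17: UUG -> L; peptide=MLLKNL
pos 20: CAU -> H; peptide=MLLKNLH
pos 23: UAU -> Y; peptide=MLLKNLHY
pos 26: GGA -> G; peptide=MLLKNLHYG
pos 29: CUU -> L; peptide=MLLKNLHYGL
pos 32: GCG -> A; peptide=MLLKNLHYGLA
pos 35: UAG -> STOP

Answer: MLLKNLHYGLA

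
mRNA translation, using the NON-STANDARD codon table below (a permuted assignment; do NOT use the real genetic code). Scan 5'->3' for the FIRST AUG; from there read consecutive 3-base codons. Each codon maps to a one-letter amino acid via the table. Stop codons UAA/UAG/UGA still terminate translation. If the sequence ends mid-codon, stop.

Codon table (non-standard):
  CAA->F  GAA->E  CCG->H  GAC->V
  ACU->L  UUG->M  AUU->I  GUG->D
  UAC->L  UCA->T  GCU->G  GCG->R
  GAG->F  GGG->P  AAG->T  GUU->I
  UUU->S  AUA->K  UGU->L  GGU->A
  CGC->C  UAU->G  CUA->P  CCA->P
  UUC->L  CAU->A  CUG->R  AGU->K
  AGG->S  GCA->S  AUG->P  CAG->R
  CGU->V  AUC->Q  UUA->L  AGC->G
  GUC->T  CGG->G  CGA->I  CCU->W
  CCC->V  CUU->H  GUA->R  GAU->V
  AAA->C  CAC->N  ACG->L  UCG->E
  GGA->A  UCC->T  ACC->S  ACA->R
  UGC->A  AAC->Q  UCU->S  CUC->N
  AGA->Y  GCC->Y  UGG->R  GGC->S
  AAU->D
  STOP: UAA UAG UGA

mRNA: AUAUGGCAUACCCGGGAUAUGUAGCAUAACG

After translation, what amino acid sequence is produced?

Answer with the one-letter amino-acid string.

start AUG at pos 2
pos 2: AUG -> P; peptide=P
pos 5: GCA -> S; peptide=PS
pos 8: UAC -> L; peptide=PSL
pos 11: CCG -> H; peptide=PSLH
pos 14: GGA -> A; peptide=PSLHA
pos 17: UAU -> G; peptide=PSLHAG
pos 20: GUA -> R; peptide=PSLHAGR
pos 23: GCA -> S; peptide=PSLHAGRS
pos 26: UAA -> STOP

Answer: PSLHAGRS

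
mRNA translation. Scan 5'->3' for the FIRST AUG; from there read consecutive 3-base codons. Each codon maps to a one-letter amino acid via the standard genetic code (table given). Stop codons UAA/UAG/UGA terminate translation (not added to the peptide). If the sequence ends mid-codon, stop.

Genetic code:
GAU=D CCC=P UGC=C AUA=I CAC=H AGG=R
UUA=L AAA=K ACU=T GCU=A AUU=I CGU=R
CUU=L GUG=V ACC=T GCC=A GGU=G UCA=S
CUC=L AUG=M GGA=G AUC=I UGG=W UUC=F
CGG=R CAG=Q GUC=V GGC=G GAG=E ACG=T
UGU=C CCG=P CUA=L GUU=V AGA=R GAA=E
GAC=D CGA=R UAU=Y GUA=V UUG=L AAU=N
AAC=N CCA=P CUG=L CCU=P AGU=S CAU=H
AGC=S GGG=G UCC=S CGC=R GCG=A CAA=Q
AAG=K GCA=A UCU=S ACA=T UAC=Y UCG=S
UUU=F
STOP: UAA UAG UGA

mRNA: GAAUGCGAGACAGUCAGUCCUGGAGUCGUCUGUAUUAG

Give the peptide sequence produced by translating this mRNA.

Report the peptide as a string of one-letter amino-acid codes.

start AUG at pos 2
pos 2: AUG -> M; peptide=M
pos 5: CGA -> R; peptide=MR
pos 8: GAC -> D; peptide=MRD
pos 11: AGU -> S; peptide=MRDS
pos 14: CAG -> Q; peptide=MRDSQ
pos 17: UCC -> S; peptide=MRDSQS
pos 20: UGG -> W; peptide=MRDSQSW
pos 23: AGU -> S; peptide=MRDSQSWS
pos 26: CGU -> R; peptide=MRDSQSWSR
pos 29: CUG -> L; peptide=MRDSQSWSRL
pos 32: UAU -> Y; peptide=MRDSQSWSRLY
pos 35: UAG -> STOP

Answer: MRDSQSWSRLY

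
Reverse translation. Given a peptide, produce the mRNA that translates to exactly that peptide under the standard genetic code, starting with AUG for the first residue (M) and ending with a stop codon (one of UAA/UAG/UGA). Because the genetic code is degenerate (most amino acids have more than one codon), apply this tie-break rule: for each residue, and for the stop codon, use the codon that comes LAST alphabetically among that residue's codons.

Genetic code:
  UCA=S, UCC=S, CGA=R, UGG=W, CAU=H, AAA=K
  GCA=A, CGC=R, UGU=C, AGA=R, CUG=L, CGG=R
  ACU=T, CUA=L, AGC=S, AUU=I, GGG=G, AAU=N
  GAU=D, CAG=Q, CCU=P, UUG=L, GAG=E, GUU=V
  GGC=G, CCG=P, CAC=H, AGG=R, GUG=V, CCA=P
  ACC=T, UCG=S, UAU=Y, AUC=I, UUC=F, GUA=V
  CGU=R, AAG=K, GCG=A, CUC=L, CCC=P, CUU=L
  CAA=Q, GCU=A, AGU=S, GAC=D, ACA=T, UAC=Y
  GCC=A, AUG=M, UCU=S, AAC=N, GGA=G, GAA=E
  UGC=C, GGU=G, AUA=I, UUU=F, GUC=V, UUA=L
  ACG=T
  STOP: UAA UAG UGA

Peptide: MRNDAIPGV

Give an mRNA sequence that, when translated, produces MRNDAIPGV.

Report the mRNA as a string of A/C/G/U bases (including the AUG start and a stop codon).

residue 1: M -> AUG (start codon)
residue 2: R codons sorted = AGA,AGG,CGA,CGC,CGG,CGU -> pick last = CGU
residue 3: N codons sorted = AAC,AAU -> pick last = AAU
residue 4: D codons sorted = GAC,GAU -> pick last = GAU
residue 5: A codons sorted = GCA,GCC,GCG,GCU -> pick last = GCU
residue 6: I codons sorted = AUA,AUC,AUU -> pick last = AUU
residue 7: P codons sorted = CCA,CCC,CCG,CCU -> pick last = CCU
residue 8: G codons sorted = GGA,GGC,GGG,GGU -> pick last = GGU
residue 9: V codons sorted = GUA,GUC,GUG,GUU -> pick last = GUU
terminator: stop codons sorted = UAA,UAG,UGA -> pick last = UGA

Answer: mRNA: AUGCGUAAUGAUGCUAUUCCUGGUGUUUGA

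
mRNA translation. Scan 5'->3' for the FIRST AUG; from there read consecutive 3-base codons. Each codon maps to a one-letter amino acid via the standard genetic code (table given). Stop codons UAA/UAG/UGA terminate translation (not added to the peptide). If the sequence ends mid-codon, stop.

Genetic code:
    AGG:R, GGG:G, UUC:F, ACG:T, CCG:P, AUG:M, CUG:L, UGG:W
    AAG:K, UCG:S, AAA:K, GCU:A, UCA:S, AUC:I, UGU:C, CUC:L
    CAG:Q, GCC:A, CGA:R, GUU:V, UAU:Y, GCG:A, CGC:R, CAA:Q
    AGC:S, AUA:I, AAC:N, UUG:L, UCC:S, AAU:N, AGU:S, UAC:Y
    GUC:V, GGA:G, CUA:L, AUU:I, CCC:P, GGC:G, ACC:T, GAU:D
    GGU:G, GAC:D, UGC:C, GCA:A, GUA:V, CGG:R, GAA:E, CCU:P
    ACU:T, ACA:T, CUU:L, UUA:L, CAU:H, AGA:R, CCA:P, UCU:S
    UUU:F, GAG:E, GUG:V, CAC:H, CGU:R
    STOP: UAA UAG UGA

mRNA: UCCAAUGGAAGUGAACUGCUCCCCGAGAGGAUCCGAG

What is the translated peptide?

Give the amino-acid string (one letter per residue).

start AUG at pos 4
pos 4: AUG -> M; peptide=M
pos 7: GAA -> E; peptide=ME
pos 10: GUG -> V; peptide=MEV
pos 13: AAC -> N; peptide=MEVN
pos 16: UGC -> C; peptide=MEVNC
pos 19: UCC -> S; peptide=MEVNCS
pos 22: CCG -> P; peptide=MEVNCSP
pos 25: AGA -> R; peptide=MEVNCSPR
pos 28: GGA -> G; peptide=MEVNCSPRG
pos 31: UCC -> S; peptide=MEVNCSPRGS
pos 34: GAG -> E; peptide=MEVNCSPRGSE
pos 37: only 0 nt remain (<3), stop (end of mRNA)

Answer: MEVNCSPRGSE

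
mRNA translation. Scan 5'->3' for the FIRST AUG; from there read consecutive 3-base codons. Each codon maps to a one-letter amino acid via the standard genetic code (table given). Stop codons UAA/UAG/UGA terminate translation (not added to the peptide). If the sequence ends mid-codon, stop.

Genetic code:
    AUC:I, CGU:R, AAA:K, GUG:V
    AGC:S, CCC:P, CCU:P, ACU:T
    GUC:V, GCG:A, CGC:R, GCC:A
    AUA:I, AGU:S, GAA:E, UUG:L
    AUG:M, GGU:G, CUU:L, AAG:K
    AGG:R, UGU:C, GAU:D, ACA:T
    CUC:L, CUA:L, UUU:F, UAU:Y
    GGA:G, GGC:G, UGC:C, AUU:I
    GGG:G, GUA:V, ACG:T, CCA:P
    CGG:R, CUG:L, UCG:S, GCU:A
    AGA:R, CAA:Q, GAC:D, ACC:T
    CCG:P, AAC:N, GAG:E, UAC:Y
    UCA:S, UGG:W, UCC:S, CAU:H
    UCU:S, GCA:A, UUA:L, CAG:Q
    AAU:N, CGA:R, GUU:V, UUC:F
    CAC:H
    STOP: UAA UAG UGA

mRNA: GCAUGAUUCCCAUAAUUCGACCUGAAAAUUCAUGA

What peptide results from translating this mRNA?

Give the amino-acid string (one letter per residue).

start AUG at pos 2
pos 2: AUG -> M; peptide=M
pos 5: AUU -> I; peptide=MI
pos 8: CCC -> P; peptide=MIP
pos 11: AUA -> I; peptide=MIPI
pos 14: AUU -> I; peptide=MIPII
pos 17: CGA -> R; peptide=MIPIIR
pos 20: CCU -> P; peptide=MIPIIRP
pos 23: GAA -> E; peptide=MIPIIRPE
pos 26: AAU -> N; peptide=MIPIIRPEN
pos 29: UCA -> S; peptide=MIPIIRPENS
pos 32: UGA -> STOP

Answer: MIPIIRPENS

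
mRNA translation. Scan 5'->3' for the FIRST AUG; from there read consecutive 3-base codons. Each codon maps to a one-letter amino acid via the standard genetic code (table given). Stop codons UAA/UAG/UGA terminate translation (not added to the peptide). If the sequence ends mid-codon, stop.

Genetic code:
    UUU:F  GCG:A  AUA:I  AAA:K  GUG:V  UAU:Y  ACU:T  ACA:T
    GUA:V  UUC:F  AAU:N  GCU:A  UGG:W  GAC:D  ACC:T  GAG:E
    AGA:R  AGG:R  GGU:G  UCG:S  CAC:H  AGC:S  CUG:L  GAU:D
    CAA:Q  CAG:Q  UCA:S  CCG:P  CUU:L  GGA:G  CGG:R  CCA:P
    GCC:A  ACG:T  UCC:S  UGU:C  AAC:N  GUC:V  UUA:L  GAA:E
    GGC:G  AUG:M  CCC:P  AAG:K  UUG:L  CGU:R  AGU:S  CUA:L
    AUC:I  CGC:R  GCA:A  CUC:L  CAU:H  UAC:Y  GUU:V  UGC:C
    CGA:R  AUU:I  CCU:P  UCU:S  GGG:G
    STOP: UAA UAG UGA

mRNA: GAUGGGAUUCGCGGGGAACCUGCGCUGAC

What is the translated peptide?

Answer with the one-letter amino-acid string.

start AUG at pos 1
pos 1: AUG -> M; peptide=M
pos 4: GGA -> G; peptide=MG
pos 7: UUC -> F; peptide=MGF
pos 10: GCG -> A; peptide=MGFA
pos 13: GGG -> G; peptide=MGFAG
pos 16: AAC -> N; peptide=MGFAGN
pos 19: CUG -> L; peptide=MGFAGNL
pos 22: CGC -> R; peptide=MGFAGNLR
pos 25: UGA -> STOP

Answer: MGFAGNLR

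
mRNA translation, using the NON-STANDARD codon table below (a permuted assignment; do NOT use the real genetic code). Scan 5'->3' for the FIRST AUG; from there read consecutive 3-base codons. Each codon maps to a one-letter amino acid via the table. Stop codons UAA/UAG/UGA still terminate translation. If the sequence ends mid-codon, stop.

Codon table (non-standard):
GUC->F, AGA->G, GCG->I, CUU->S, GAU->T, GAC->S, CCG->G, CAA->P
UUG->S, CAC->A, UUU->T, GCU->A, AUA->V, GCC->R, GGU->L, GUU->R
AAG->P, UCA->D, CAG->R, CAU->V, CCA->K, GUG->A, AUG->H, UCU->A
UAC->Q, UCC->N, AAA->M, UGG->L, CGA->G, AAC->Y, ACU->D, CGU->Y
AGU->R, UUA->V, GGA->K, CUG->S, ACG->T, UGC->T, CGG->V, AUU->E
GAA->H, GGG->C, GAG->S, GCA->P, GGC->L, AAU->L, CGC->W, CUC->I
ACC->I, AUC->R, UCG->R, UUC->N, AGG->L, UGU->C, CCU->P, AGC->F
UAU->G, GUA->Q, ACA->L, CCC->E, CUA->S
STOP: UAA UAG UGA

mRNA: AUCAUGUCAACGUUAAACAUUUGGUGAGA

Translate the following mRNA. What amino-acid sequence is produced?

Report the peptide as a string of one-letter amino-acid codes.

Answer: HDTVYEL

Derivation:
start AUG at pos 3
pos 3: AUG -> H; peptide=H
pos 6: UCA -> D; peptide=HD
pos 9: ACG -> T; peptide=HDT
pos 12: UUA -> V; peptide=HDTV
pos 15: AAC -> Y; peptide=HDTVY
pos 18: AUU -> E; peptide=HDTVYE
pos 21: UGG -> L; peptide=HDTVYEL
pos 24: UGA -> STOP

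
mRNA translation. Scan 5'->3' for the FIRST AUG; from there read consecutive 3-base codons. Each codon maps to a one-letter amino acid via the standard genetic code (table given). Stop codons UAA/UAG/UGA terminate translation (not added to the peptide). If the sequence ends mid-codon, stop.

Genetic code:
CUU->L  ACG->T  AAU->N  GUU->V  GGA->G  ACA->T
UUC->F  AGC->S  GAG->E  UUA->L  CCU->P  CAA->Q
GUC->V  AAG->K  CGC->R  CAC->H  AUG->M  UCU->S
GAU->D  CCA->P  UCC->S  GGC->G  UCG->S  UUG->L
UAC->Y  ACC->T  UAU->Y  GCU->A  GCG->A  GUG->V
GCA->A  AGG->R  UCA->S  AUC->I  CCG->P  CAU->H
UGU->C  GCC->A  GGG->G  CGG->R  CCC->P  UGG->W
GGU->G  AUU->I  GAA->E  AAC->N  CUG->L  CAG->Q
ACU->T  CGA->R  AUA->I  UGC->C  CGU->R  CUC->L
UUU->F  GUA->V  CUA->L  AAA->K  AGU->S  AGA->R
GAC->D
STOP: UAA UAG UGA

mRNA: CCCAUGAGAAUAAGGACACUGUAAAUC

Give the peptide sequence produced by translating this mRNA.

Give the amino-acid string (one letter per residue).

start AUG at pos 3
pos 3: AUG -> M; peptide=M
pos 6: AGA -> R; peptide=MR
pos 9: AUA -> I; peptide=MRI
pos 12: AGG -> R; peptide=MRIR
pos 15: ACA -> T; peptide=MRIRT
pos 18: CUG -> L; peptide=MRIRTL
pos 21: UAA -> STOP

Answer: MRIRTL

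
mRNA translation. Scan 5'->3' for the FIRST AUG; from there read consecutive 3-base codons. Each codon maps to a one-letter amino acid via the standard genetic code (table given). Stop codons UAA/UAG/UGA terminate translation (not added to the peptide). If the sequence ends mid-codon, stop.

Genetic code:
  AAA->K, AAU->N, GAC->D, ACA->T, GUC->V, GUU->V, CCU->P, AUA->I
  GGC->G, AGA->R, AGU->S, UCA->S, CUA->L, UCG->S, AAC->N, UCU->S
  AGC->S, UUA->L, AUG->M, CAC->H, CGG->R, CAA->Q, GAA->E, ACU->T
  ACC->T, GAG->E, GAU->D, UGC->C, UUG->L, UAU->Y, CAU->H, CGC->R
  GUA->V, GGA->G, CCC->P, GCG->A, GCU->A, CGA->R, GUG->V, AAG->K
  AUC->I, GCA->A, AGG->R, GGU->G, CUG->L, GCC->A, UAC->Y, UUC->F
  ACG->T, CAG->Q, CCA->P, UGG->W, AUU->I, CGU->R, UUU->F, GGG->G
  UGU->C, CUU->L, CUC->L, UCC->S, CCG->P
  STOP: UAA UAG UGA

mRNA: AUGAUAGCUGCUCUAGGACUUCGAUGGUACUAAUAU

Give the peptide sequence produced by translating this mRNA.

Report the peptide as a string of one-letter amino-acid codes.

Answer: MIAALGLRWY

Derivation:
start AUG at pos 0
pos 0: AUG -> M; peptide=M
pos 3: AUA -> I; peptide=MI
pos 6: GCU -> A; peptide=MIA
pos 9: GCU -> A; peptide=MIAA
pos 12: CUA -> L; peptide=MIAAL
pos 15: GGA -> G; peptide=MIAALG
pos 18: CUU -> L; peptide=MIAALGL
pos 21: CGA -> R; peptide=MIAALGLR
pos 24: UGG -> W; peptide=MIAALGLRW
pos 27: UAC -> Y; peptide=MIAALGLRWY
pos 30: UAA -> STOP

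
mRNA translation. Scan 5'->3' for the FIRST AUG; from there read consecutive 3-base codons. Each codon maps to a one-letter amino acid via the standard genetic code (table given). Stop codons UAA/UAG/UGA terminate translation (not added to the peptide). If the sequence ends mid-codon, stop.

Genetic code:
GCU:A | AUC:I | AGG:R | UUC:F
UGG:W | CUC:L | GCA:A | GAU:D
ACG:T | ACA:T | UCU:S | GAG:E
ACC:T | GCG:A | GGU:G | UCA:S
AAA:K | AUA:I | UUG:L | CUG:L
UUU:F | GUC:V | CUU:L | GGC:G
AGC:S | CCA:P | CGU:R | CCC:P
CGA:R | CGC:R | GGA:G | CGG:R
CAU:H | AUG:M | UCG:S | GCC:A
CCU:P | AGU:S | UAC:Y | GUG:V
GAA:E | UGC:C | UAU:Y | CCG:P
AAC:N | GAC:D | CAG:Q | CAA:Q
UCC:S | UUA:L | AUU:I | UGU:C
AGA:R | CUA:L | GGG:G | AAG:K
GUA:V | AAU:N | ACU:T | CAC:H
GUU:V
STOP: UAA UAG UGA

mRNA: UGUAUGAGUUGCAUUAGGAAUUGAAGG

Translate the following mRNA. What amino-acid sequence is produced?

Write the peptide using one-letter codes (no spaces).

start AUG at pos 3
pos 3: AUG -> M; peptide=M
pos 6: AGU -> S; peptide=MS
pos 9: UGC -> C; peptide=MSC
pos 12: AUU -> I; peptide=MSCI
pos 15: AGG -> R; peptide=MSCIR
pos 18: AAU -> N; peptide=MSCIRN
pos 21: UGA -> STOP

Answer: MSCIRN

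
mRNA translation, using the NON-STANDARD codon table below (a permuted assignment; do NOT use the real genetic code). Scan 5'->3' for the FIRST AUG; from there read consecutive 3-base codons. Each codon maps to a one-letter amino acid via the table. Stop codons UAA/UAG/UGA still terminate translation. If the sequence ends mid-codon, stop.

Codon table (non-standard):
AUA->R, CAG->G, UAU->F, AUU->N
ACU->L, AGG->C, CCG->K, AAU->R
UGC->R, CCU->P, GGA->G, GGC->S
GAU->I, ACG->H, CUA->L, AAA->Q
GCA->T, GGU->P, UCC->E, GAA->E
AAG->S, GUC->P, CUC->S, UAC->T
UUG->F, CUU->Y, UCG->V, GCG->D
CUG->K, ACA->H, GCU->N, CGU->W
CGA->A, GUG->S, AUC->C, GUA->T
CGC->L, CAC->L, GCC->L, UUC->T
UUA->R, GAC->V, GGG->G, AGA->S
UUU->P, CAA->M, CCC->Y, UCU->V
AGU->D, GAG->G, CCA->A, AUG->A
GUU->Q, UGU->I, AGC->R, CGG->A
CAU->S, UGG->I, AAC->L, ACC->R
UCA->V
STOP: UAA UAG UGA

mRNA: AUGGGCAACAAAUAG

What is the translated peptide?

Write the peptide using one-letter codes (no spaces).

start AUG at pos 0
pos 0: AUG -> A; peptide=A
pos 3: GGC -> S; peptide=AS
pos 6: AAC -> L; peptide=ASL
pos 9: AAA -> Q; peptide=ASLQ
pos 12: UAG -> STOP

Answer: ASLQ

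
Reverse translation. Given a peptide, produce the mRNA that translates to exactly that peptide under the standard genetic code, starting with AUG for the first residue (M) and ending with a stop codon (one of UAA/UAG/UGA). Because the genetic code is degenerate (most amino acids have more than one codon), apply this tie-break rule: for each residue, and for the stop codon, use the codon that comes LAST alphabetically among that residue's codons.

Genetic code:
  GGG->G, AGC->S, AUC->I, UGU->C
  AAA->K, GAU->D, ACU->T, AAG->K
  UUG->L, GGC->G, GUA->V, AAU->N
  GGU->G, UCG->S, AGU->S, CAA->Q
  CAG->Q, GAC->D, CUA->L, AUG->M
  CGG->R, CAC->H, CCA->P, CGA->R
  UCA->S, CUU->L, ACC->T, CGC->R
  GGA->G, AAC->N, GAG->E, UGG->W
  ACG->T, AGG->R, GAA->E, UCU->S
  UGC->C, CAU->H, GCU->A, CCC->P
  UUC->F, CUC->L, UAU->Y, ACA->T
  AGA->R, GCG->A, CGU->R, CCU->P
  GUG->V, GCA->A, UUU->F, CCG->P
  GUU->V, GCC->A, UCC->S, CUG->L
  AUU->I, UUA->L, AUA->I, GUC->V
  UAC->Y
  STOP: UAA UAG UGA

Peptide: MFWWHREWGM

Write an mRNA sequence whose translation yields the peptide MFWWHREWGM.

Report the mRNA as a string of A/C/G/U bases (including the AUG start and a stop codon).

residue 1: M -> AUG (start codon)
residue 2: F codons sorted = UUC,UUU -> pick last = UUU
residue 3: W -> UGG (only codon)
residue 4: W -> UGG (only codon)
residue 5: H codons sorted = CAC,CAU -> pick last = CAU
residue 6: R codons sorted = AGA,AGG,CGA,CGC,CGG,CGU -> pick last = CGU
residue 7: E codons sorted = GAA,GAG -> pick last = GAG
residue 8: W -> UGG (only codon)
residue 9: G codons sorted = GGA,GGC,GGG,GGU -> pick last = GGU
residue 10: M -> AUG (only codon)
terminator: stop codons sorted = UAA,UAG,UGA -> pick last = UGA

Answer: mRNA: AUGUUUUGGUGGCAUCGUGAGUGGGGUAUGUGA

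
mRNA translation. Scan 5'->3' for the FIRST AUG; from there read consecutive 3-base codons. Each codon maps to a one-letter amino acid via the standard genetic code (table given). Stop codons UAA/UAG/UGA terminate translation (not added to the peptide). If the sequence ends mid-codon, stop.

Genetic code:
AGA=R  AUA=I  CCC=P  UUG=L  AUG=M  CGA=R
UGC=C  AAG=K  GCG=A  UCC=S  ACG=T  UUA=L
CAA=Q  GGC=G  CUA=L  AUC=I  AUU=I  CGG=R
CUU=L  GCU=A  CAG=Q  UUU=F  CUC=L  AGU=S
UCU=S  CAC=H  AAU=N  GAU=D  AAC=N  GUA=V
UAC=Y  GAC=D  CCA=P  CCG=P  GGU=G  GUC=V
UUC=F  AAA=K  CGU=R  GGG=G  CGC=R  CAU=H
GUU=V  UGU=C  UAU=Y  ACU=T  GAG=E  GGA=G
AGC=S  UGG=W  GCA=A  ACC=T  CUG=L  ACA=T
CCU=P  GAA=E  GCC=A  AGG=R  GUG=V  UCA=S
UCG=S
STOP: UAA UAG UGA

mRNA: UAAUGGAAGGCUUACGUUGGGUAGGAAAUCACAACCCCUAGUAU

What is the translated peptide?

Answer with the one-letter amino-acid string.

Answer: MEGLRWVGNHNP

Derivation:
start AUG at pos 2
pos 2: AUG -> M; peptide=M
pos 5: GAA -> E; peptide=ME
pos 8: GGC -> G; peptide=MEG
pos 11: UUA -> L; peptide=MEGL
pos 14: CGU -> R; peptide=MEGLR
pos 17: UGG -> W; peptide=MEGLRW
pos 20: GUA -> V; peptide=MEGLRWV
pos 23: GGA -> G; peptide=MEGLRWVG
pos 26: AAU -> N; peptide=MEGLRWVGN
pos 29: CAC -> H; peptide=MEGLRWVGNH
pos 32: AAC -> N; peptide=MEGLRWVGNHN
pos 35: CCC -> P; peptide=MEGLRWVGNHNP
pos 38: UAG -> STOP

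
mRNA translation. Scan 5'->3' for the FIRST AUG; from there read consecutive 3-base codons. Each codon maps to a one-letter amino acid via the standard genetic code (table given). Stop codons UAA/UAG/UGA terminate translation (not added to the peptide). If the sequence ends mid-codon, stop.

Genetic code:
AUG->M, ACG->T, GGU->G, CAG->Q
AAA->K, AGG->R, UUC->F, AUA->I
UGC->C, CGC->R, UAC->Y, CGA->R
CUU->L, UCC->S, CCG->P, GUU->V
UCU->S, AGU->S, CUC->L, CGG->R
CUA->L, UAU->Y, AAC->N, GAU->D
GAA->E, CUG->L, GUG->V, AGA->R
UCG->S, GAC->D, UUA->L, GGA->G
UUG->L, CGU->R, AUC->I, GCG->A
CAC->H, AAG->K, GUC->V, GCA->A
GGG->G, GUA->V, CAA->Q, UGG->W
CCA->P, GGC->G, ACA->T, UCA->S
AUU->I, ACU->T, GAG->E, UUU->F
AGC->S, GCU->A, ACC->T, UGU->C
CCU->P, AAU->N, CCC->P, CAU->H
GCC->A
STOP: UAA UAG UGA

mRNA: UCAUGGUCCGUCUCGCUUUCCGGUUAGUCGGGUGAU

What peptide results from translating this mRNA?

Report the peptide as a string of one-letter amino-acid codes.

Answer: MVRLAFRLVG

Derivation:
start AUG at pos 2
pos 2: AUG -> M; peptide=M
pos 5: GUC -> V; peptide=MV
pos 8: CGU -> R; peptide=MVR
pos 11: CUC -> L; peptide=MVRL
pos 14: GCU -> A; peptide=MVRLA
pos 17: UUC -> F; peptide=MVRLAF
pos 20: CGG -> R; peptide=MVRLAFR
pos 23: UUA -> L; peptide=MVRLAFRL
pos 26: GUC -> V; peptide=MVRLAFRLV
pos 29: GGG -> G; peptide=MVRLAFRLVG
pos 32: UGA -> STOP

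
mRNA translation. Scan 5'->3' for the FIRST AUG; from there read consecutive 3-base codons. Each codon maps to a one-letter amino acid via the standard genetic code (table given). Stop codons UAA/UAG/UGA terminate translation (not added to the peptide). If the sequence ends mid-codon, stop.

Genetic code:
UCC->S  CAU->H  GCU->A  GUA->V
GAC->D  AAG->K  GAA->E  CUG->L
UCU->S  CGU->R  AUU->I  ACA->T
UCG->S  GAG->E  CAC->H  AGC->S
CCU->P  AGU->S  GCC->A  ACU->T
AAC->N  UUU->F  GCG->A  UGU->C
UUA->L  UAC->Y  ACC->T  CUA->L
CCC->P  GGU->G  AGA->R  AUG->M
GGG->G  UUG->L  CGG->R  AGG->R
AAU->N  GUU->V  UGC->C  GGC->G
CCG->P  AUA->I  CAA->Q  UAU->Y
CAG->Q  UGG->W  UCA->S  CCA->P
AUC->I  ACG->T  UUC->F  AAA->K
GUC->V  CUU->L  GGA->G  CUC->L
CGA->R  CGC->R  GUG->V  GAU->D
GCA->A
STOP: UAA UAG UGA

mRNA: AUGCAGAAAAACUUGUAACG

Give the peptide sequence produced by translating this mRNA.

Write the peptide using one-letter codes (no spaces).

start AUG at pos 0
pos 0: AUG -> M; peptide=M
pos 3: CAG -> Q; peptide=MQ
pos 6: AAA -> K; peptide=MQK
pos 9: AAC -> N; peptide=MQKN
pos 12: UUG -> L; peptide=MQKNL
pos 15: UAA -> STOP

Answer: MQKNL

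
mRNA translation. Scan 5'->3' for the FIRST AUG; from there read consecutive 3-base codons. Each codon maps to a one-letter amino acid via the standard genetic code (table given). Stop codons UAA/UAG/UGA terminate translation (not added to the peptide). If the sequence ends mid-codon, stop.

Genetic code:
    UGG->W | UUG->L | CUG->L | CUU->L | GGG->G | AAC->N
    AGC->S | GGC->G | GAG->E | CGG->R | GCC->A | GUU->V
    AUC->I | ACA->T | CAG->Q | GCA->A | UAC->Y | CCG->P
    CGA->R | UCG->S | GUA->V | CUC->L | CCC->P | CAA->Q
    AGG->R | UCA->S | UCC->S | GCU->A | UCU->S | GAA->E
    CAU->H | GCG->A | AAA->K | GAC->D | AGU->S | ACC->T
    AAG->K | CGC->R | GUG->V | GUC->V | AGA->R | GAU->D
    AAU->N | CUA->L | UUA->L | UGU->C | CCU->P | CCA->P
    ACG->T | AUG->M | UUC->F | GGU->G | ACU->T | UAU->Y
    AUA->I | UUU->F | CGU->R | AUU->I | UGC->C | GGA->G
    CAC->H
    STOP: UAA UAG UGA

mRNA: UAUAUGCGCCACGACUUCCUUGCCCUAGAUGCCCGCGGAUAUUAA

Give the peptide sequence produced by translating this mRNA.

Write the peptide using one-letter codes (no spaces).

start AUG at pos 3
pos 3: AUG -> M; peptide=M
pos 6: CGC -> R; peptide=MR
pos 9: CAC -> H; peptide=MRH
pos 12: GAC -> D; peptide=MRHD
pos 15: UUC -> F; peptide=MRHDF
pos 18: CUU -> L; peptide=MRHDFL
pos 21: GCC -> A; peptide=MRHDFLA
pos 24: CUA -> L; peptide=MRHDFLAL
pos 27: GAU -> D; peptide=MRHDFLALD
pos 30: GCC -> A; peptide=MRHDFLALDA
pos 33: CGC -> R; peptide=MRHDFLALDAR
pos 36: GGA -> G; peptide=MRHDFLALDARG
pos 39: UAU -> Y; peptide=MRHDFLALDARGY
pos 42: UAA -> STOP

Answer: MRHDFLALDARGY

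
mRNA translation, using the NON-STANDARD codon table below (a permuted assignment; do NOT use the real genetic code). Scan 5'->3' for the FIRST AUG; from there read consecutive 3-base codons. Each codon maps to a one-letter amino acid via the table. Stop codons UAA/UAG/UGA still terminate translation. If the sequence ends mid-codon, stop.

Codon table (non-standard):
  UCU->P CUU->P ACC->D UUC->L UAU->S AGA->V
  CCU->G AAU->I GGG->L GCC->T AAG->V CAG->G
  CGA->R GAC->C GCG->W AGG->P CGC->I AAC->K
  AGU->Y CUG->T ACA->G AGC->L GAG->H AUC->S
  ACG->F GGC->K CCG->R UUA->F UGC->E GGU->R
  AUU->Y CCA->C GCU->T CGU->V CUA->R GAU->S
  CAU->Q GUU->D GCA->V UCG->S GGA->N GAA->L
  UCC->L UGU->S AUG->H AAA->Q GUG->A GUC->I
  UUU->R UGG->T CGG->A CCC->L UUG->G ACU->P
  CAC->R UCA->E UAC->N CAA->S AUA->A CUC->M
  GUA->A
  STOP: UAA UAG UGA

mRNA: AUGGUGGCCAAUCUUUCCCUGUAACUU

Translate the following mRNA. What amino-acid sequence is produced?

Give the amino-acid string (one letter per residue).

start AUG at pos 0
pos 0: AUG -> H; peptide=H
pos 3: GUG -> A; peptide=HA
pos 6: GCC -> T; peptide=HAT
pos 9: AAU -> I; peptide=HATI
pos 12: CUU -> P; peptide=HATIP
pos 15: UCC -> L; peptide=HATIPL
pos 18: CUG -> T; peptide=HATIPLT
pos 21: UAA -> STOP

Answer: HATIPLT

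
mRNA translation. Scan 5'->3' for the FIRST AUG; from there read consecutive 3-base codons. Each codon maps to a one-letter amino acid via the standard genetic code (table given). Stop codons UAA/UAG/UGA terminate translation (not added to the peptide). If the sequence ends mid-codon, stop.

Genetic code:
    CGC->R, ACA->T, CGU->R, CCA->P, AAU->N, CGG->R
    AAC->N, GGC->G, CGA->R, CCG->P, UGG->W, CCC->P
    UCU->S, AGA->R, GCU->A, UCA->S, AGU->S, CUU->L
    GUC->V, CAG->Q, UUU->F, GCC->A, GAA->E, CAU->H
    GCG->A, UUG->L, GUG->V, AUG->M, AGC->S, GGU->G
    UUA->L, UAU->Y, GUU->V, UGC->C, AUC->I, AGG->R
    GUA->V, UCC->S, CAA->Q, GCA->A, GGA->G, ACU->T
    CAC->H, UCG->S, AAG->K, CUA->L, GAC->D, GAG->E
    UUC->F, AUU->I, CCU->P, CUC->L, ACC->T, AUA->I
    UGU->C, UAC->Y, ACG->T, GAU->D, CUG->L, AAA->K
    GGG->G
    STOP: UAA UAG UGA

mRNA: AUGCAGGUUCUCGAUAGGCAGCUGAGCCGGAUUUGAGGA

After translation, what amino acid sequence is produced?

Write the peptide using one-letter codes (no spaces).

Answer: MQVLDRQLSRI

Derivation:
start AUG at pos 0
pos 0: AUG -> M; peptide=M
pos 3: CAG -> Q; peptide=MQ
pos 6: GUU -> V; peptide=MQV
pos 9: CUC -> L; peptide=MQVL
pos 12: GAU -> D; peptide=MQVLD
pos 15: AGG -> R; peptide=MQVLDR
pos 18: CAG -> Q; peptide=MQVLDRQ
pos 21: CUG -> L; peptide=MQVLDRQL
pos 24: AGC -> S; peptide=MQVLDRQLS
pos 27: CGG -> R; peptide=MQVLDRQLSR
pos 30: AUU -> I; peptide=MQVLDRQLSRI
pos 33: UGA -> STOP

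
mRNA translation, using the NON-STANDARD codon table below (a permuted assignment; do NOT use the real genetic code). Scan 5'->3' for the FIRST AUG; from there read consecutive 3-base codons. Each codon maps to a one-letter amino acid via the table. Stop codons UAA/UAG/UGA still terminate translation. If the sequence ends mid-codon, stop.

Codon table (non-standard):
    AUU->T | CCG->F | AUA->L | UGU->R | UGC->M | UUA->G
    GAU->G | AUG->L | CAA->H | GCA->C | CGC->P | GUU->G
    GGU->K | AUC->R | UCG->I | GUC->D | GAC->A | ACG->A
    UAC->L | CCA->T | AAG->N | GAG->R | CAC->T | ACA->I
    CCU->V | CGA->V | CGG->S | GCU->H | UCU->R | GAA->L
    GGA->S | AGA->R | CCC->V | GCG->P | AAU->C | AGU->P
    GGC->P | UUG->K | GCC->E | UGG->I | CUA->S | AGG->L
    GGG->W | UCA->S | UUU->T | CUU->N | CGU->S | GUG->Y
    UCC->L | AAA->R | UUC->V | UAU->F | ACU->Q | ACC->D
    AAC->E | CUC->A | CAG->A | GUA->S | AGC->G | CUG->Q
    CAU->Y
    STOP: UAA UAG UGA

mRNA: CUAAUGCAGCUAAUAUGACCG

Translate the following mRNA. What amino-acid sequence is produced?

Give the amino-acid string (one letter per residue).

Answer: LASL

Derivation:
start AUG at pos 3
pos 3: AUG -> L; peptide=L
pos 6: CAG -> A; peptide=LA
pos 9: CUA -> S; peptide=LAS
pos 12: AUA -> L; peptide=LASL
pos 15: UGA -> STOP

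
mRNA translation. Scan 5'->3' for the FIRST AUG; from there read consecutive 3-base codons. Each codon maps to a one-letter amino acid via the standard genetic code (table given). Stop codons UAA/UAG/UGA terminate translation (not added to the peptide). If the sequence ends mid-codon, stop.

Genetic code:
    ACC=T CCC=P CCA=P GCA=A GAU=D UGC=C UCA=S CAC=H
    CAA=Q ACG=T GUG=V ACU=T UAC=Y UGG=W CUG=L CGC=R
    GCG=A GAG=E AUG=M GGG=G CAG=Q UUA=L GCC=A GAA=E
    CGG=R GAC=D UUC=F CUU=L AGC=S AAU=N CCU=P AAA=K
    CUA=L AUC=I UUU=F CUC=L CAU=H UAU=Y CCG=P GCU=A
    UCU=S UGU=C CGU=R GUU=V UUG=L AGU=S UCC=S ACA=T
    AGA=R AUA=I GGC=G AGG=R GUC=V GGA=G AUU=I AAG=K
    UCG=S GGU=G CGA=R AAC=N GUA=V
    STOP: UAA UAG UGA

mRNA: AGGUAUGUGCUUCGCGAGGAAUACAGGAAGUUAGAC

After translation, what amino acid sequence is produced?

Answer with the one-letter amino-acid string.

start AUG at pos 4
pos 4: AUG -> M; peptide=M
pos 7: UGC -> C; peptide=MC
pos 10: UUC -> F; peptide=MCF
pos 13: GCG -> A; peptide=MCFA
pos 16: AGG -> R; peptide=MCFAR
pos 19: AAU -> N; peptide=MCFARN
pos 22: ACA -> T; peptide=MCFARNT
pos 25: GGA -> G; peptide=MCFARNTG
pos 28: AGU -> S; peptide=MCFARNTGS
pos 31: UAG -> STOP

Answer: MCFARNTGS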